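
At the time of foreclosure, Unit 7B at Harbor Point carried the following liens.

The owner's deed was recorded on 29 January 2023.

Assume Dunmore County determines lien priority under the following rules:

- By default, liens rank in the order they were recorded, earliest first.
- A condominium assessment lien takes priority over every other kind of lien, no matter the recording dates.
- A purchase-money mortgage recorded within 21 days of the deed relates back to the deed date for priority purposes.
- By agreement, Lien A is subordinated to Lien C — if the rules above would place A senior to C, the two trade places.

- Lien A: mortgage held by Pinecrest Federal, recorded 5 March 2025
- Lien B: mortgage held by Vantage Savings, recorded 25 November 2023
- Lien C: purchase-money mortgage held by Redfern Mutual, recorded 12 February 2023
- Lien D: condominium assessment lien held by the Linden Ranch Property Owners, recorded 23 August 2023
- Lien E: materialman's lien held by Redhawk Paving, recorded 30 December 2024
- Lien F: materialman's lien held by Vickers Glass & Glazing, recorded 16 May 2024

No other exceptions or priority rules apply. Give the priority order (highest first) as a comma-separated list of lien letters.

First, effective dates: C's effective date is the deed date, 29 January 2023.
D is a condominium assessment lien, so it outranks all other liens regardless of date.
Ordering the rest by effective date: C (29 January 2023), B (25 November 2023), F (16 May 2024), E (30 December 2024), A (5 March 2025).
A is already junior to C, so the subordination agreement changes nothing.

D, C, B, F, E, A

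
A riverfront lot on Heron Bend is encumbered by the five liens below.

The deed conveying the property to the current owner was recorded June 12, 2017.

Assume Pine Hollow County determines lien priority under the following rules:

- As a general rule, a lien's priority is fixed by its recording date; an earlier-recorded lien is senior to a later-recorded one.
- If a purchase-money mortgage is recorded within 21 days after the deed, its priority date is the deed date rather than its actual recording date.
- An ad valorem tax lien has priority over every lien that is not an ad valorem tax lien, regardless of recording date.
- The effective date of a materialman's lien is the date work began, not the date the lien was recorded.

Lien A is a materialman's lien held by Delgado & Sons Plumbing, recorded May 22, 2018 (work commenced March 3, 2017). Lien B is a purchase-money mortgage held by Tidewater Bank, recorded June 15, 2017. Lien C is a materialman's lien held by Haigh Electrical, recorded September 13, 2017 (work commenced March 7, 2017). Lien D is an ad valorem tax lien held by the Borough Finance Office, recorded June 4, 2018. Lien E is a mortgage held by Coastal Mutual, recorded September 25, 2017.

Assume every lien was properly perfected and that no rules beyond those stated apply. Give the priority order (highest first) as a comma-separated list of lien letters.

Adjusting effective dates: A's effective date is March 3, 2017, when work began; B's effective date is the deed date, June 12, 2017; C's effective date is March 7, 2017, when work began.
As an ad valorem tax lien, D is senior to every other lien.
The other liens, earliest effective date first: A (March 3, 2017), C (March 7, 2017), B (June 12, 2017), E (September 25, 2017).

D, A, C, B, E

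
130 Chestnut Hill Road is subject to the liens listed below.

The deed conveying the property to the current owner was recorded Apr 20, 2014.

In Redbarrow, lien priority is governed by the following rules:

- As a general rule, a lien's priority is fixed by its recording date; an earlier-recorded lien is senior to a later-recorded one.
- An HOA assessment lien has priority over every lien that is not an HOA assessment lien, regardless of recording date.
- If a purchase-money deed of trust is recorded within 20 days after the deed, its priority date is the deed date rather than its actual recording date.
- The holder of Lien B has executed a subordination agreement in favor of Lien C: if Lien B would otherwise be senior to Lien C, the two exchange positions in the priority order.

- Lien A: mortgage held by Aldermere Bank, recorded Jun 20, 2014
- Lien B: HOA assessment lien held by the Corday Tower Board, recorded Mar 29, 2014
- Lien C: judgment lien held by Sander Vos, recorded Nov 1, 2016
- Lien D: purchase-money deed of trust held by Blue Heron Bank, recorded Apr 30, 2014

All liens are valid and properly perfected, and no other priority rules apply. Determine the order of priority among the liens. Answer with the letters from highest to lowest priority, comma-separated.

C, D, A, B

Effective dates after the stated exceptions: D relates back to the deed date Apr 20, 2014.
B is an HOA assessment lien, so it outranks all other liens regardless of date.
Among the remaining liens, by effective date: D (Apr 20, 2014), A (Jun 20, 2014), C (Nov 1, 2016).
B would otherwise be senior to C, so under the subordination agreement B and C exchange positions.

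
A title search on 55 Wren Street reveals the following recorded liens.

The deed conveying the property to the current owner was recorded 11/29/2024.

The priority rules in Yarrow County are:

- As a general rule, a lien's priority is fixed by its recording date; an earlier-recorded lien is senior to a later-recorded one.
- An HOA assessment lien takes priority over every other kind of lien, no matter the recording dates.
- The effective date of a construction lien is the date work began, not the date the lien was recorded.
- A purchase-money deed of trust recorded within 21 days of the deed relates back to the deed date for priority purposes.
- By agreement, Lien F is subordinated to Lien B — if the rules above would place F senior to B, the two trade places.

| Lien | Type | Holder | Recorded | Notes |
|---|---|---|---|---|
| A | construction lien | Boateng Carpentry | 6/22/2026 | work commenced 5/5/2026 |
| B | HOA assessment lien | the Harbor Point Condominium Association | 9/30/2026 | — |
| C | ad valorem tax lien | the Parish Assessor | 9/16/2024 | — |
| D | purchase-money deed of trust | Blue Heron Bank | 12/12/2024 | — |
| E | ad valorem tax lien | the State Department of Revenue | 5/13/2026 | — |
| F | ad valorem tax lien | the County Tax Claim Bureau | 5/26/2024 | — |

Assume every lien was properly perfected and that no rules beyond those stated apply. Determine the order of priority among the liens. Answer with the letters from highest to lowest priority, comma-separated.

B, F, C, D, A, E

Effective dates: A's effective date is 5/5/2026, when work began; D relates back to the deed date 11/29/2024.
As an HOA assessment lien, B is senior to every other lien.
Among the remaining liens, by effective date: F (5/26/2024), C (9/16/2024), D (11/29/2024), A (5/5/2026), E (5/13/2026).
F already ranks below B; the subordination has no effect.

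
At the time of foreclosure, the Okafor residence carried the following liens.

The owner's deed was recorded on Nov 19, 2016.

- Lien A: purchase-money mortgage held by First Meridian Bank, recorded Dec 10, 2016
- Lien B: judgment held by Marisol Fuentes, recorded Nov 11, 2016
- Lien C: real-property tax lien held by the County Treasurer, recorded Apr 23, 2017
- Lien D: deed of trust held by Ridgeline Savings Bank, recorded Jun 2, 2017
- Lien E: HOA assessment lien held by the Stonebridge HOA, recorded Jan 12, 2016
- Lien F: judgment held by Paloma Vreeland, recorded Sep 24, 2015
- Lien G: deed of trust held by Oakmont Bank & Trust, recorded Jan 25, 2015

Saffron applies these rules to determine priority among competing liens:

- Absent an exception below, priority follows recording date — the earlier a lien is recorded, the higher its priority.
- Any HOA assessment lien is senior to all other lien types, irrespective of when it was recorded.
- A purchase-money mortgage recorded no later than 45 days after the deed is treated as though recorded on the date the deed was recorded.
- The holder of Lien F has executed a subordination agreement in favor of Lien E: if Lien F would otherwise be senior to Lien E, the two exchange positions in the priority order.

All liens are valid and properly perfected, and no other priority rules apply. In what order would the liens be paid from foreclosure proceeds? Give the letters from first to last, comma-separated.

Adjusting effective dates: A's effective date is the deed date, Nov 19, 2016.
E, as an HOA assessment lien, has superpriority and ranks first.
Ordering the rest by effective date: G (Jan 25, 2015), F (Sep 24, 2015), B (Nov 11, 2016), A (Nov 19, 2016), C (Apr 23, 2017), D (Jun 2, 2017).
F already ranks below E; the subordination has no effect.

E, G, F, B, A, C, D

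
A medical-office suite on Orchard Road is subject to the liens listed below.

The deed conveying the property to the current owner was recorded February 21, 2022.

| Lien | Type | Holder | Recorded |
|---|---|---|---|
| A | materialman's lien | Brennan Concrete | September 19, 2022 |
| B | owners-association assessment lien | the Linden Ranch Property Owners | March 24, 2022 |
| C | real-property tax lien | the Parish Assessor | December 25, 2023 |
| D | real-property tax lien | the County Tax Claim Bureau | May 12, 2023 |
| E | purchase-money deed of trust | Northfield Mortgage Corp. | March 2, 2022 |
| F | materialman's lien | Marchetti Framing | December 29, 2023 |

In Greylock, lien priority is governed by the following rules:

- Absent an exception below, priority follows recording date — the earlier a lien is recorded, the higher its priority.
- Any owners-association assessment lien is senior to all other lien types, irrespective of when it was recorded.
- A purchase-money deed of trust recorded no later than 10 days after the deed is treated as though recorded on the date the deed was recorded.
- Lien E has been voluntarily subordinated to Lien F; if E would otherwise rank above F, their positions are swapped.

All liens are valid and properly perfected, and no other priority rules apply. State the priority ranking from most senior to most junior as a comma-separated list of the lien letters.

B, F, A, D, C, E

First, effective dates: E relates back to the deed date February 21, 2022.
B, as an owners-association assessment lien, has superpriority and ranks first.
Ordering the rest by effective date: E (February 21, 2022), A (September 19, 2022), D (May 12, 2023), C (December 25, 2023), F (December 29, 2023).
E would otherwise be senior to F, so under the subordination agreement E and F exchange positions.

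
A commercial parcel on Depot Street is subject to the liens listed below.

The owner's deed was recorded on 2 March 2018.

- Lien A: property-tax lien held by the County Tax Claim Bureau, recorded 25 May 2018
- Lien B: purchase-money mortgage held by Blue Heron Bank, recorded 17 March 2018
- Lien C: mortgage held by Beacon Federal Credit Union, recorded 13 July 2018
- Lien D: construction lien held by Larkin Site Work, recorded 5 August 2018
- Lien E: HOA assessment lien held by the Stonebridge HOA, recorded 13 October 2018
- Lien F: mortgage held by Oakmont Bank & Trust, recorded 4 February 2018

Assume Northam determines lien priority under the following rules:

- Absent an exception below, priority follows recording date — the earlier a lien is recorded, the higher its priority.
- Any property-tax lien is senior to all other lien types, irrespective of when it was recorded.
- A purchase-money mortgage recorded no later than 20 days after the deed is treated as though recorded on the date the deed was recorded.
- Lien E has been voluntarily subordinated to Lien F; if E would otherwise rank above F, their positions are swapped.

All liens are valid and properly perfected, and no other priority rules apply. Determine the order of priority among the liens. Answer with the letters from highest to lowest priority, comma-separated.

First, effective dates: B relates back to the deed date 2 March 2018.
A is a property-tax lien and takes priority over every other lien.
The other liens, earliest effective date first: F (4 February 2018), B (2 March 2018), C (13 July 2018), D (5 August 2018), E (13 October 2018).
E already ranks below F; the subordination has no effect.

A, F, B, C, D, E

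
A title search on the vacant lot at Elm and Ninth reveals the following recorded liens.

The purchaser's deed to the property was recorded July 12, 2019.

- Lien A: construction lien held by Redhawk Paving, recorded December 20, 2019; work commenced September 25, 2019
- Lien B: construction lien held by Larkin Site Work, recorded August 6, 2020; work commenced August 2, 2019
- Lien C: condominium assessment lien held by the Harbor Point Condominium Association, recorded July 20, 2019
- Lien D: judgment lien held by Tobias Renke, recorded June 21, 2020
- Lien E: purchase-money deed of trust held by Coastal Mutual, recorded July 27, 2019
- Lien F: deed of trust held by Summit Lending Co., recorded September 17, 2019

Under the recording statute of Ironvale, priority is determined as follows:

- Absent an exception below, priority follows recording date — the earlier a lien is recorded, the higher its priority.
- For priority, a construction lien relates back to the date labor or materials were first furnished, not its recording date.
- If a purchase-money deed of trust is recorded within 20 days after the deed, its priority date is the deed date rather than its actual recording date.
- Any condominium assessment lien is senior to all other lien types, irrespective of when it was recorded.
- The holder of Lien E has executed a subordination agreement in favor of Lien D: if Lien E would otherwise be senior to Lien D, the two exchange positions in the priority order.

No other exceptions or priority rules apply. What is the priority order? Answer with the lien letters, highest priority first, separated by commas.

First, effective dates: A's effective date is September 25, 2019, when work began; B relates back to August 2, 2019 (work commenced); E was recorded within the 20-day window, so its effective date is the deed date July 12, 2019.
C is a condominium assessment lien, so it outranks all other liens regardless of date.
The other liens, earliest effective date first: E (July 12, 2019), B (August 2, 2019), F (September 17, 2019), A (September 25, 2019), D (June 21, 2020).
E would otherwise be senior to D, so under the subordination agreement E and D exchange positions.

C, D, B, F, A, E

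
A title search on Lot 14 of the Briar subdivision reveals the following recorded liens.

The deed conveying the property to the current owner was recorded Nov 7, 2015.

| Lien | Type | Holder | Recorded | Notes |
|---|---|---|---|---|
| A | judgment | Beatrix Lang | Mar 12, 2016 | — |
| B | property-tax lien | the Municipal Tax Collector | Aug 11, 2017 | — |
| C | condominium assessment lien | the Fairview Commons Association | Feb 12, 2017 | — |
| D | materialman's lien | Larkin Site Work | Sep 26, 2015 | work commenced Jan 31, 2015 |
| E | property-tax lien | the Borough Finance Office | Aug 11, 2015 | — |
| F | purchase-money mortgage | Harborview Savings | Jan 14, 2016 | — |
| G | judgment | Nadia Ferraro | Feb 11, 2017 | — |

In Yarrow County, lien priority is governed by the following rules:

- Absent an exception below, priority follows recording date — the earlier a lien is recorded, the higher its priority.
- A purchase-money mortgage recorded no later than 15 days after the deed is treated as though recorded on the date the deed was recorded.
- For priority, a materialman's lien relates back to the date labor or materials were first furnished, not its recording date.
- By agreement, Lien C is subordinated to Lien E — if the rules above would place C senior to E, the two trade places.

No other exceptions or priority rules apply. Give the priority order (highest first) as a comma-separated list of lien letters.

D, E, F, A, G, C, B

Effective dates: D is treated as recorded Jan 31, 2015, the work-commencement date; F missed the 15-day window (68 days after the deed), so its recording date stands.
By effective date, earliest first: D (Jan 31, 2015), E (Aug 11, 2015), F (Jan 14, 2016), A (Mar 12, 2016), G (Feb 11, 2017), C (Feb 12, 2017), B (Aug 11, 2017).
C is already junior to E, so the subordination agreement changes nothing.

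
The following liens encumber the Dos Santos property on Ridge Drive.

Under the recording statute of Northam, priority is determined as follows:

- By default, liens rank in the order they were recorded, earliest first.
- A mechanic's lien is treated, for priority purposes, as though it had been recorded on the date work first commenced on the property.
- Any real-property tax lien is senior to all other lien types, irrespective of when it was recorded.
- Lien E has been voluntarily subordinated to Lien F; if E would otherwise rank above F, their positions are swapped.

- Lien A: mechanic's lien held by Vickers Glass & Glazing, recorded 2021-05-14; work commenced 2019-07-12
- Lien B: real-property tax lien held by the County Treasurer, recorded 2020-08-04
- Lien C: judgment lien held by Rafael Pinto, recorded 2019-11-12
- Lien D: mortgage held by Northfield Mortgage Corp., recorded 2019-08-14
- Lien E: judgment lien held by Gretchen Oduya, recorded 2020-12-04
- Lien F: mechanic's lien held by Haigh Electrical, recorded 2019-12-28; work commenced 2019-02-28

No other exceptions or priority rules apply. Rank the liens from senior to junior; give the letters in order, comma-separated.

Adjusting effective dates: A relates back to 2019-07-12 (work commenced); F's effective date is 2019-02-28, when work began.
As a real-property tax lien, B is senior to every other lien.
The other liens, earliest effective date first: F (2019-02-28), A (2019-07-12), D (2019-08-14), C (2019-11-12), E (2020-12-04).
E is already junior to F, so the subordination agreement changes nothing.

B, F, A, D, C, E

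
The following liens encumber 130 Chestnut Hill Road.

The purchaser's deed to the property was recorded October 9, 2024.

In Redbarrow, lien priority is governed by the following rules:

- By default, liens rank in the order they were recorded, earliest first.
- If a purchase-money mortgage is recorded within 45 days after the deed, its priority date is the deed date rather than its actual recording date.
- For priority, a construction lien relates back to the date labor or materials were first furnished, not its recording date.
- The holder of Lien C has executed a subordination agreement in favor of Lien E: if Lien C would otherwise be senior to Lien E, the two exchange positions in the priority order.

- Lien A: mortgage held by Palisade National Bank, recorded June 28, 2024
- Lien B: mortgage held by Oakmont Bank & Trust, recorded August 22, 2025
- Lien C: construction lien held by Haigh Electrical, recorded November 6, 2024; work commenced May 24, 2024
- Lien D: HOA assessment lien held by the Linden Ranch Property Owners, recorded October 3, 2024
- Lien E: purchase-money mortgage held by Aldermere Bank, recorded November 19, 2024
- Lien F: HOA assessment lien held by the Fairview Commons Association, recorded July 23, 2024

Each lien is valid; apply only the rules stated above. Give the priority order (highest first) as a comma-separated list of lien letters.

E, A, F, D, C, B

Adjusting effective dates: C is treated as recorded May 24, 2024, the work-commencement date; E relates back to the deed date October 9, 2024.
Sorted by effective date: C (May 24, 2024), A (June 28, 2024), F (July 23, 2024), D (October 3, 2024), E (October 9, 2024), B (August 22, 2025).
C is senior to E before the subordination, so the two trade places.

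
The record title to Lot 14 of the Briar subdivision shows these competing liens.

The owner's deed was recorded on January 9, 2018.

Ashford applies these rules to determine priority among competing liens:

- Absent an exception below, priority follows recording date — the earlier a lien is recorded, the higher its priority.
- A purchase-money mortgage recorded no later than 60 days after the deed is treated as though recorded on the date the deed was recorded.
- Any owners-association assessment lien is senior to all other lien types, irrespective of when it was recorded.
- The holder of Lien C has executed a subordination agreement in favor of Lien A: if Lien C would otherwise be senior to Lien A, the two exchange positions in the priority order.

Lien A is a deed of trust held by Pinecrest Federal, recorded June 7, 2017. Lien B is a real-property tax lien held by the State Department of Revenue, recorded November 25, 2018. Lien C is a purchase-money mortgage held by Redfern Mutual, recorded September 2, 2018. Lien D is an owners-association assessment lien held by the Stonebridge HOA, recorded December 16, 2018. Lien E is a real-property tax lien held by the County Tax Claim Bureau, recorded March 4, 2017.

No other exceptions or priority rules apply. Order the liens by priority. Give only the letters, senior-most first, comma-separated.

First, effective dates: C was recorded 236 days after the deed, outside the 60-day window, so it keeps its recording date.
D is an owners-association assessment lien, so it outranks all other liens regardless of date.
The other liens, earliest effective date first: E (March 4, 2017), A (June 7, 2017), C (September 2, 2018), B (November 25, 2018).
C already ranks below A; the subordination has no effect.

D, E, A, C, B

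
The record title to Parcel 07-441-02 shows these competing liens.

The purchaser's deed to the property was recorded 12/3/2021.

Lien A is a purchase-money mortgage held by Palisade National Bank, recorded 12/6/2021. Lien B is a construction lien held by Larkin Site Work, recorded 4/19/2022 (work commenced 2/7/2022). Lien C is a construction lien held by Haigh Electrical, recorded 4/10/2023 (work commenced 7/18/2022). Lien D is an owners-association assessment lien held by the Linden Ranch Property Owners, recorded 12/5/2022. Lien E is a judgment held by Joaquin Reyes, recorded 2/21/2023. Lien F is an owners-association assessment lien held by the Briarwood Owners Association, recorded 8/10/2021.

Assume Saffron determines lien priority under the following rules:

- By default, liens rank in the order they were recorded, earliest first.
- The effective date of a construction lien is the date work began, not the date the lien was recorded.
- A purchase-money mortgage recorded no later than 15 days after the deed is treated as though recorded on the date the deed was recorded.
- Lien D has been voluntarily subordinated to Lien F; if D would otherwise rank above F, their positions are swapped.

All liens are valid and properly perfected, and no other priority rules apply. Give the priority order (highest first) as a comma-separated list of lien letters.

Adjusting effective dates: A's effective date is the deed date, 12/3/2021; B's effective date is 2/7/2022, when work began; C is treated as recorded 7/18/2022, the work-commencement date.
Sorted by effective date: F (8/10/2021), A (12/3/2021), B (2/7/2022), C (7/18/2022), D (12/5/2022), E (2/21/2023).
D already ranks below F; the subordination has no effect.

F, A, B, C, D, E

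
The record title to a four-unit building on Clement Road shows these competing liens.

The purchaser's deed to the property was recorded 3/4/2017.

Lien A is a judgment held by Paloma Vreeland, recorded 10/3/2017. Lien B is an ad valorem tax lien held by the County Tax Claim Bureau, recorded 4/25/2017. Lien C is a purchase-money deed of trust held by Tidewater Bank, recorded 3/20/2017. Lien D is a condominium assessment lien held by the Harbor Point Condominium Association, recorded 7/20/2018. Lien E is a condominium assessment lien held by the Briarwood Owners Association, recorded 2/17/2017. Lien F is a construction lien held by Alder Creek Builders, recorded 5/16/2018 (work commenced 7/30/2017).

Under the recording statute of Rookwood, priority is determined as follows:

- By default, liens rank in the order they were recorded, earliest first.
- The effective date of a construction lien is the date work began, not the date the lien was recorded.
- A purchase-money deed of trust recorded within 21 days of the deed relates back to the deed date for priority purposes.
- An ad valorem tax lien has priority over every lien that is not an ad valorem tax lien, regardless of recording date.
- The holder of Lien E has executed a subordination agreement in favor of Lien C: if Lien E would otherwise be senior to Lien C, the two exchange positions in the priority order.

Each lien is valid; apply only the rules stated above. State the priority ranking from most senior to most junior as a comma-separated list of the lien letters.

Effective dates: C was recorded within the 21-day window, so its effective date is the deed date 3/4/2017; F relates back to 7/30/2017 (work commenced).
B, as an ad valorem tax lien, has superpriority and ranks first.
Ordering the rest by effective date: E (2/17/2017), C (3/4/2017), F (7/30/2017), A (10/3/2017), D (7/20/2018).
Because E would otherwise rank above C, the subordination swaps them.

B, C, E, F, A, D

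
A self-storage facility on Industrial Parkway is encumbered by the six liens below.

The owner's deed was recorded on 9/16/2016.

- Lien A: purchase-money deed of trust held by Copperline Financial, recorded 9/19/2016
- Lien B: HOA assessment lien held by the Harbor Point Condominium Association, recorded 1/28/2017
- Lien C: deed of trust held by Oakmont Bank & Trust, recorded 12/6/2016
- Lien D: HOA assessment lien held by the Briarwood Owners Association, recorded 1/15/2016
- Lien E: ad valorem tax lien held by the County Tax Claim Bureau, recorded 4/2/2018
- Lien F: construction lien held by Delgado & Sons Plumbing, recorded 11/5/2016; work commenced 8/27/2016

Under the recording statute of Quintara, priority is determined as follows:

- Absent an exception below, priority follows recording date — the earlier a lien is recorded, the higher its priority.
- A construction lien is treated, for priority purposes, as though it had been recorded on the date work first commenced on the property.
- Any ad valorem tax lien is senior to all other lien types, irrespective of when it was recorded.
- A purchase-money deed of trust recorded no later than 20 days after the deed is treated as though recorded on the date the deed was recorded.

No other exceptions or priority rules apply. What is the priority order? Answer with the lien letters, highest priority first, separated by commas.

E, D, F, A, C, B

Effective dates: A relates back to the deed date 9/16/2016; F's effective date is 8/27/2016, when work began.
E is an ad valorem tax lien, so it outranks all other liens regardless of date.
Remaining liens by effective date: D (1/15/2016), F (8/27/2016), A (9/16/2016), C (12/6/2016), B (1/28/2017).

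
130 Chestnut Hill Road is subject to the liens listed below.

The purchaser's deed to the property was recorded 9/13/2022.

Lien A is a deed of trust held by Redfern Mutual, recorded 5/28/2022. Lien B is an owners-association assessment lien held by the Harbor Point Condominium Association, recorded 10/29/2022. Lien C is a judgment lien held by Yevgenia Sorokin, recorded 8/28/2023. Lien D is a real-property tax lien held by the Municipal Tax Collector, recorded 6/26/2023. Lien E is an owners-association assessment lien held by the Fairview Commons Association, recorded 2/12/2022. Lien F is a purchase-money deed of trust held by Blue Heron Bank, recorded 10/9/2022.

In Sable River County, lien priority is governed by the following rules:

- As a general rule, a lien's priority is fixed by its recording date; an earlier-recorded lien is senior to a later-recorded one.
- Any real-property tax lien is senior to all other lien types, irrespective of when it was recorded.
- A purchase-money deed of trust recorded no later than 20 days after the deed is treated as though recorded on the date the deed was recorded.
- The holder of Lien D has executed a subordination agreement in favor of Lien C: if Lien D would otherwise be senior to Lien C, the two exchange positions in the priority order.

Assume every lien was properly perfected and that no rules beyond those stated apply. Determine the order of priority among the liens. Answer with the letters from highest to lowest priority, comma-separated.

C, E, A, F, B, D

Adjusting effective dates: F was recorded 26 days after the deed — beyond 20 days — so no relation-back applies.
As a real-property tax lien, D is senior to every other lien.
Ordering the rest by effective date: E (2/12/2022), A (5/28/2022), F (10/9/2022), B (10/29/2022), C (8/28/2023).
D would otherwise be senior to C, so under the subordination agreement D and C exchange positions.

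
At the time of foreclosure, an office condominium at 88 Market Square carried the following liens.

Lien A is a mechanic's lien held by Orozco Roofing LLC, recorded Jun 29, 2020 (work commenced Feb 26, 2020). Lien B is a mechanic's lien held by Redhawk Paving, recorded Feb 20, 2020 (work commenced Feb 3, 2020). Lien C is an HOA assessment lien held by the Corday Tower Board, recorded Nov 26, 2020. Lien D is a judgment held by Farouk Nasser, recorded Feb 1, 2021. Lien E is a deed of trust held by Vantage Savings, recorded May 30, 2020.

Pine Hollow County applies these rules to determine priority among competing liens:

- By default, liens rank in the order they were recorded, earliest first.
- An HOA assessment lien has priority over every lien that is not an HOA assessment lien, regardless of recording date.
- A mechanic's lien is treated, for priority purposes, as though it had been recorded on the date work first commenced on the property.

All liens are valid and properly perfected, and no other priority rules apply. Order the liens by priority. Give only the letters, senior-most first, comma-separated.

Effective dates after the stated exceptions: A's effective date is Feb 26, 2020, when work began; B is treated as recorded Feb 3, 2020, the work-commencement date.
C is an HOA assessment lien, so it outranks all other liens regardless of date.
The other liens, earliest effective date first: B (Feb 3, 2020), A (Feb 26, 2020), E (May 30, 2020), D (Feb 1, 2021).

C, B, A, E, D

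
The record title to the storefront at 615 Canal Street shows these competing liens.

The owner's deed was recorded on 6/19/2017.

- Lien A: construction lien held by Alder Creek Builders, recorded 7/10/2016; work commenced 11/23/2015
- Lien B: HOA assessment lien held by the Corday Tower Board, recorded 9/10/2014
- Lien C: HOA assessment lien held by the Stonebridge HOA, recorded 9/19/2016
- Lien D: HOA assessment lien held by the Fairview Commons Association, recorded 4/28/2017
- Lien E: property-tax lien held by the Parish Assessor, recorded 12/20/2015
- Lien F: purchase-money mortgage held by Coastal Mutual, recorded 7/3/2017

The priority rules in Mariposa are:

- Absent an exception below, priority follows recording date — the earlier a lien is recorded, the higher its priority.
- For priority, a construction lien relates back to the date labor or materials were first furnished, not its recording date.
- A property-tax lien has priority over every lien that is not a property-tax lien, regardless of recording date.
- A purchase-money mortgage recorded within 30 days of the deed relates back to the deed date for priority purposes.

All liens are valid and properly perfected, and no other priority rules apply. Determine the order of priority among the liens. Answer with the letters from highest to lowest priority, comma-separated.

Effective dates after the stated exceptions: A relates back to 11/23/2015 (work commenced); F was recorded within the 30-day window, so its effective date is the deed date 6/19/2017.
E, as a property-tax lien, has superpriority and ranks first.
Ordering the rest by effective date: B (9/10/2014), A (11/23/2015), C (9/19/2016), D (4/28/2017), F (6/19/2017).

E, B, A, C, D, F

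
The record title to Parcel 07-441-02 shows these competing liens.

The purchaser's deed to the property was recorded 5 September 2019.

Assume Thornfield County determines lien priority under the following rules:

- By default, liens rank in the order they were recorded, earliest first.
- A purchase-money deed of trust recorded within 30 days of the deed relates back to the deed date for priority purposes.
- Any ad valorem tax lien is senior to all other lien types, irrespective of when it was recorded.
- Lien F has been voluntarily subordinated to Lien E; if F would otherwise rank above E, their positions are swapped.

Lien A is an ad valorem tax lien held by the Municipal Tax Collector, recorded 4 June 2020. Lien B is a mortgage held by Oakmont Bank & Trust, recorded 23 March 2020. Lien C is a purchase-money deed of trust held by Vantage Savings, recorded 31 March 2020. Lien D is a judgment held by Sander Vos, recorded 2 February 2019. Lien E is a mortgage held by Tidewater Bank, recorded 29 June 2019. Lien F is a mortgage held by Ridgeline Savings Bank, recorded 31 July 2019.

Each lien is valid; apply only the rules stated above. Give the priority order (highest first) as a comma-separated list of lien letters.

First, effective dates: C was recorded 208 days after the deed, outside the 30-day window, so it keeps its recording date.
A is an ad valorem tax lien and takes priority over every other lien.
The other liens, earliest effective date first: D (2 February 2019), E (29 June 2019), F (31 July 2019), B (23 March 2020), C (31 March 2020).
Since F is not senior to E, the subordination leaves the order unchanged.

A, D, E, F, B, C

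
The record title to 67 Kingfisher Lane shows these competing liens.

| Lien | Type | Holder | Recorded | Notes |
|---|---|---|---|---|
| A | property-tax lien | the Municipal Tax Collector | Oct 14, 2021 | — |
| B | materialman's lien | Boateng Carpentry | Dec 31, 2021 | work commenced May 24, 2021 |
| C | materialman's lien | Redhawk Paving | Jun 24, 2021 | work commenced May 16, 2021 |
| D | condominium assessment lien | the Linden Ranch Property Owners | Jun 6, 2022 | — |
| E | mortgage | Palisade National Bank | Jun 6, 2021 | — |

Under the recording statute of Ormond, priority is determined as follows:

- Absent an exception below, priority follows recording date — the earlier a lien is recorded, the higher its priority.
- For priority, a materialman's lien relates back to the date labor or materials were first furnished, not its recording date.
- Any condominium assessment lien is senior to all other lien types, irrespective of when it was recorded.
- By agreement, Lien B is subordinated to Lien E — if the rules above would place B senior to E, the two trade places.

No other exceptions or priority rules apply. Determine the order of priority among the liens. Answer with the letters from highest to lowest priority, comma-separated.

Adjusting effective dates: B is treated as recorded May 24, 2021, the work-commencement date; C is treated as recorded May 16, 2021, the work-commencement date.
D, as a condominium assessment lien, has superpriority and ranks first.
Remaining liens by effective date: C (May 16, 2021), B (May 24, 2021), E (Jun 6, 2021), A (Oct 14, 2021).
The subordination applies — B was senior to E — so B and E swap.

D, C, E, B, A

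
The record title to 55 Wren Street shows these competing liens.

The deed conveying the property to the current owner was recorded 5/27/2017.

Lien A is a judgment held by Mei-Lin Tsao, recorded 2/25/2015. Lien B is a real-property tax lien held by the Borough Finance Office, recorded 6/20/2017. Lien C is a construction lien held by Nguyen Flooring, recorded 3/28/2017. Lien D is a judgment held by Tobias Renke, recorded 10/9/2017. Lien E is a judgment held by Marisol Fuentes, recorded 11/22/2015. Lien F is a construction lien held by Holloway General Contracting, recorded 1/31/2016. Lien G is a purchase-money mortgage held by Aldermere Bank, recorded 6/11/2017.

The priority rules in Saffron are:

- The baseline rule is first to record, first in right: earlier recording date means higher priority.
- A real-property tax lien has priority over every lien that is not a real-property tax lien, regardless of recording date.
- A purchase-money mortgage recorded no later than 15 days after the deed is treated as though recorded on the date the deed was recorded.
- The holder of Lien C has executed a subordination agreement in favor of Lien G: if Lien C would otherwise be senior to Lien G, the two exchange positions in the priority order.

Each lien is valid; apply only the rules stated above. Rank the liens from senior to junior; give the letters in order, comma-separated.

First, effective dates: G was recorded within the 15-day window, so its effective date is the deed date 5/27/2017.
B, as a real-property tax lien, has superpriority and ranks first.
Remaining liens by effective date: A (2/25/2015), E (11/22/2015), F (1/31/2016), C (3/28/2017), G (5/27/2017), D (10/9/2017).
The subordination applies — C was senior to G — so C and G swap.

B, A, E, F, G, C, D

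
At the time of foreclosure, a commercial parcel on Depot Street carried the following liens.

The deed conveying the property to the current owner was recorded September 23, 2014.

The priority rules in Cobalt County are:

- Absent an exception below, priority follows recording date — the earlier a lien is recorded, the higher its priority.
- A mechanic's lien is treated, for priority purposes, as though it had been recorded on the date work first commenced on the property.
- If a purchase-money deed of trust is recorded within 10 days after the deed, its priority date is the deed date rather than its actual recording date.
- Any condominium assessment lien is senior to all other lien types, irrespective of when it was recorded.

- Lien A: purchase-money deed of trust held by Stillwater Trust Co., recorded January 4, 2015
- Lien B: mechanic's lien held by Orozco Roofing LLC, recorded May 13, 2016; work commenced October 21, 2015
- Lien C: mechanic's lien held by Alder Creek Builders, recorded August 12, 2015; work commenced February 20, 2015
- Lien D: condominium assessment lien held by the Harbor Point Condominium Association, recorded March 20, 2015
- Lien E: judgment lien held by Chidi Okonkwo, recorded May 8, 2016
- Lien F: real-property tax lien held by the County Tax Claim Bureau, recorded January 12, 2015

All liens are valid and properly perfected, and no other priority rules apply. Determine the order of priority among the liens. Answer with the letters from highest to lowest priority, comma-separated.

Effective dates after the stated exceptions: A was recorded 103 days after the deed, outside the 10-day window, so it keeps its recording date; B's effective date is October 21, 2015, when work began; C's effective date is February 20, 2015, when work began.
D, as a condominium assessment lien, has superpriority and ranks first.
The other liens, earliest effective date first: A (January 4, 2015), F (January 12, 2015), C (February 20, 2015), B (October 21, 2015), E (May 8, 2016).

D, A, F, C, B, E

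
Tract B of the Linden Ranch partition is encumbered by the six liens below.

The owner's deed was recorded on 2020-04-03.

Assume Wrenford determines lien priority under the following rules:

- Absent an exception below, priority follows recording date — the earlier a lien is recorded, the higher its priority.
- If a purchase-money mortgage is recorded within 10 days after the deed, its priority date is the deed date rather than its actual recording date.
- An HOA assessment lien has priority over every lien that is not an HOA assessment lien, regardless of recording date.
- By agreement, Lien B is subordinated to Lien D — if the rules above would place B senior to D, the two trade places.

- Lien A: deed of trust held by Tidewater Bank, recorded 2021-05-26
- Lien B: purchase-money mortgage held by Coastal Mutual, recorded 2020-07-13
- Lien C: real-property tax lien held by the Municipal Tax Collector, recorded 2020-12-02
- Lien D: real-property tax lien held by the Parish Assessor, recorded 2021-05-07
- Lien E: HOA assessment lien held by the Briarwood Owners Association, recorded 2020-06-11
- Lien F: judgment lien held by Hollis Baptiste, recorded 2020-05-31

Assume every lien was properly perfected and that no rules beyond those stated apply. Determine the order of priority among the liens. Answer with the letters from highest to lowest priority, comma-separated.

E, F, D, C, B, A

Effective dates after the stated exceptions: B was recorded 101 days after the deed, outside the 10-day window, so it keeps its recording date.
E is an HOA assessment lien, so it outranks all other liens regardless of date.
Ordering the rest by effective date: F (2020-05-31), B (2020-07-13), C (2020-12-02), D (2021-05-07), A (2021-05-26).
B would otherwise be senior to D, so under the subordination agreement B and D exchange positions.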